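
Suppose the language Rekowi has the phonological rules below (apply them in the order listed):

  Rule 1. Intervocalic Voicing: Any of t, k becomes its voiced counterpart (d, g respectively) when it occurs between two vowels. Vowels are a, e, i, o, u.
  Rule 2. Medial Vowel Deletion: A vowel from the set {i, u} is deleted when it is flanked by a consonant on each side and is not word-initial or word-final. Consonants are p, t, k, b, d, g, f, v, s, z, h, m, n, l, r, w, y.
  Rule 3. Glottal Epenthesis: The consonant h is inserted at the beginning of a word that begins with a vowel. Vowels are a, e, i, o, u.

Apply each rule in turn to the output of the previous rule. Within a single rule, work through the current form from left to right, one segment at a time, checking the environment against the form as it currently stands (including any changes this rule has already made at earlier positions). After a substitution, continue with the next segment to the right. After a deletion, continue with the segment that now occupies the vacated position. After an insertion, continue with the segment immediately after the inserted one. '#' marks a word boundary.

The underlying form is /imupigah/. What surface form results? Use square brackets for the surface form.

[himpgah]

Rule 1 Intervocalic Voicing: no change — [imupigah]
Rule 2 Medial Vowel Deletion: [imupigah] → [impgah]
Rule 3 Glottal Epenthesis: [impgah] → [himpgah]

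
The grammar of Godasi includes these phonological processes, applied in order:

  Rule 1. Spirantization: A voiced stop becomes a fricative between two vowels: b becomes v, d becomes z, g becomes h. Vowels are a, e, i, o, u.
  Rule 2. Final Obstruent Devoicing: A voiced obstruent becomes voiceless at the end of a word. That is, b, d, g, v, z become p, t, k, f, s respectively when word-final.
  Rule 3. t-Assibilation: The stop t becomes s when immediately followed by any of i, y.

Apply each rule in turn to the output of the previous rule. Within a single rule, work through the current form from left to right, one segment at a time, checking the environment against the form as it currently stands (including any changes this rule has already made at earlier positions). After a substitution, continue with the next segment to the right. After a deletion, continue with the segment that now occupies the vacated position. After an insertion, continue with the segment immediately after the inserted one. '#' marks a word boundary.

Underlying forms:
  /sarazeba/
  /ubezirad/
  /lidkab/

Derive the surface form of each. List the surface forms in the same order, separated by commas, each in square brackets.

/sarazeba/:
  Rule 1 Spirantization: [sarazeba] → [sarazeva]
  Rule 2 Final Obstruent Devoicing: no change — [sarazeva]
  Rule 3 t-Assibilation: no change — [sarazeva]
/ubezirad/:
  Rule 1 Spirantization: [ubezirad] → [uvezirad]
  Rule 2 Final Obstruent Devoicing: [uvezirad] → [uvezirat]
  Rule 3 t-Assibilation: no change — [uvezirat]
/lidkab/:
  Rule 1 Spirantization: no change — [lidkab]
  Rule 2 Final Obstruent Devoicing: [lidkab] → [lidkap]
  Rule 3 t-Assibilation: no change — [lidkap]

[sarazeva], [uvezirat], [lidkap]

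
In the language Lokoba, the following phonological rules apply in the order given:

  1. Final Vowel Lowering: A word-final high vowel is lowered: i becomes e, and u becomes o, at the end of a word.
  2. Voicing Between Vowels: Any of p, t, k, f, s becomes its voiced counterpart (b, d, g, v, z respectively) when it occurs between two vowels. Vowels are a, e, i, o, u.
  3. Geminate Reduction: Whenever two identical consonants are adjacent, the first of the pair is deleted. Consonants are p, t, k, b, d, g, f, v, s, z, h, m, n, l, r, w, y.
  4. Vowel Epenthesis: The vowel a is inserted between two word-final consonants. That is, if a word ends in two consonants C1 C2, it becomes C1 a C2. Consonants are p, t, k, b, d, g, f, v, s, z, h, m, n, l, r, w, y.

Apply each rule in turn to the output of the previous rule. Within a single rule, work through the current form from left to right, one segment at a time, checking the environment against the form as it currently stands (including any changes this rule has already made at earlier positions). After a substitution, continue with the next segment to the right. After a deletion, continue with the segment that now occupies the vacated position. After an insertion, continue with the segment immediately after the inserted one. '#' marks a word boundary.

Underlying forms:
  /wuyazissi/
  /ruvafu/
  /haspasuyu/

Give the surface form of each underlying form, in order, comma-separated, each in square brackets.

/wuyazissi/:
  1 Final Vowel Lowering: [wuyazissi] → [wuyazisse]
  2 Voicing Between Vowels: no change — [wuyazisse]
  3 Geminate Reduction: [wuyazisse] → [wuyazise]
  4 Vowel Epenthesis: no change — [wuyazise]
/ruvafu/:
  1 Final Vowel Lowering: [ruvafu] → [ruvafo]
  2 Voicing Between Vowels: [ruvafo] → [ruvavo]
  3 Geminate Reduction: no change — [ruvavo]
  4 Vowel Epenthesis: no change — [ruvavo]
/haspasuyu/:
  1 Final Vowel Lowering: [haspasuyu] → [haspasuyo]
  2 Voicing Between Vowels: [haspasuyo] → [haspazuyo]
  3 Geminate Reduction: no change — [haspazuyo]
  4 Vowel Epenthesis: no change — [haspazuyo]

[wuyazise], [ruvavo], [haspazuyo]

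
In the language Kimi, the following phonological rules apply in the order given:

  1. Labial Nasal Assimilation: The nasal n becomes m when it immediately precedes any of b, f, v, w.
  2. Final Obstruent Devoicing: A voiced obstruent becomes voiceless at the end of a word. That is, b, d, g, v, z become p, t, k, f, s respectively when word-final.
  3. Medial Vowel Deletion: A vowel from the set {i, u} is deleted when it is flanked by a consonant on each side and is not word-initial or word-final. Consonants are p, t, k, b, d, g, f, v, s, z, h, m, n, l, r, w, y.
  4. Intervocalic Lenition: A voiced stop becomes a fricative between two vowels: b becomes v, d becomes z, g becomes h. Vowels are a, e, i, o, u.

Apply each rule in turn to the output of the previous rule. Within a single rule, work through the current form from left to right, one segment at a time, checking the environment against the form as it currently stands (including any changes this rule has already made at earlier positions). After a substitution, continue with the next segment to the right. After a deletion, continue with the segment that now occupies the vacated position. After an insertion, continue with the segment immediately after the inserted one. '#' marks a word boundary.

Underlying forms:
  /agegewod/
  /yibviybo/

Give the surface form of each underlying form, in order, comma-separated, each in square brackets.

[ahehewot], [ybvybo]

/agegewod/:
  1 Labial Nasal Assimilation: no change — [agegewod]
  2 Final Obstruent Devoicing: [agegewod] → [agegewot]
  3 Medial Vowel Deletion: no change — [agegewot]
  4 Intervocalic Lenition: [agegewot] → [ahehewot]
/yibviybo/:
  1 Labial Nasal Assimilation: no change — [yibviybo]
  2 Final Obstruent Devoicing: no change — [yibviybo]
  3 Medial Vowel Deletion: [yibviybo] → [ybvybo]
  4 Intervocalic Lenition: no change — [ybvybo]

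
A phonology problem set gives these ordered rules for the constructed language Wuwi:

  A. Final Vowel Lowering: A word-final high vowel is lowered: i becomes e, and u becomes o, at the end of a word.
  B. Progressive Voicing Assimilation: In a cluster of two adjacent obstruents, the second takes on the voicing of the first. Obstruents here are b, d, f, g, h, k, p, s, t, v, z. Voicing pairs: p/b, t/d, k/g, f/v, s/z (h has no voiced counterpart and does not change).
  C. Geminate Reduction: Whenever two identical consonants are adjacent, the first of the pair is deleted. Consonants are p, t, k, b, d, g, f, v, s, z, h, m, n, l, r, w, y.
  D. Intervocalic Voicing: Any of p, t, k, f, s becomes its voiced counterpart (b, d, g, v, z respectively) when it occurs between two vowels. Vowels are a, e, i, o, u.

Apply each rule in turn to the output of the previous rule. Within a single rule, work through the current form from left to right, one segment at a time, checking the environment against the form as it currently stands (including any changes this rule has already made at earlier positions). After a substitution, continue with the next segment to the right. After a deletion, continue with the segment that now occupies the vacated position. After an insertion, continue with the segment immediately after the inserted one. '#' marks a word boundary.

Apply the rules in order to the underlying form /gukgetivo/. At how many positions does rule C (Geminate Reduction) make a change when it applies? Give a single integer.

A Final Vowel Lowering: no change — [gukgetivo]
B Progressive Voicing Assimilation: [gukgetivo] → [gukketivo]
C Geminate Reduction: [gukketivo] → [guketivo]
D Intervocalic Voicing: [guketivo] → [gugedivo]
Rule C changed 1 position(s).

1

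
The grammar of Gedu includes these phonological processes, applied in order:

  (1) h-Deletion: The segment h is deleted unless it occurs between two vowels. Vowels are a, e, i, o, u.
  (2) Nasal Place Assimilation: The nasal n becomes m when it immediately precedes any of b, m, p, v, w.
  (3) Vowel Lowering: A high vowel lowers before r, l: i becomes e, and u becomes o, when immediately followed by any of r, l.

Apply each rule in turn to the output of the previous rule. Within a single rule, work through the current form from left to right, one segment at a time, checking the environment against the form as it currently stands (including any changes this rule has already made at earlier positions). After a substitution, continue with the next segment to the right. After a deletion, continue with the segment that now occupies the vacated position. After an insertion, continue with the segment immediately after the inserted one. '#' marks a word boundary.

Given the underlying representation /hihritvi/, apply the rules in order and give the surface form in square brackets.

[eritvi]

(1) h-Deletion: [hihritvi] → [iritvi]
(2) Nasal Place Assimilation: no change — [iritvi]
(3) Vowel Lowering: [iritvi] → [eritvi]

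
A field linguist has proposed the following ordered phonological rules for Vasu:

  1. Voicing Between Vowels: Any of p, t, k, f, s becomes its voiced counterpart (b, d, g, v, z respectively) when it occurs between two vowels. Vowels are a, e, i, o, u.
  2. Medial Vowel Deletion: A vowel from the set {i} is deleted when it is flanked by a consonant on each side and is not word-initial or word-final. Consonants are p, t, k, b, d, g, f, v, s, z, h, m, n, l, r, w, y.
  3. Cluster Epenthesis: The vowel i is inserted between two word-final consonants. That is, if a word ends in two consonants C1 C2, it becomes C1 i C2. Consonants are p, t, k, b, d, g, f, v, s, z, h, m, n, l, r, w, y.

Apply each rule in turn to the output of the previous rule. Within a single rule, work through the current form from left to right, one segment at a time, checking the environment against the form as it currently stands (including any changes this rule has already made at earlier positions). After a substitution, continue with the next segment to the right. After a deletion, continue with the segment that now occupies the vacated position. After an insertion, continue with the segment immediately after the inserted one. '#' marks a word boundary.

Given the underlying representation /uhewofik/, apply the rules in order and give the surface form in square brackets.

[uhewovik]

1 Voicing Between Vowels: [uhewofik] → [uhewovik]
2 Medial Vowel Deletion: [uhewovik] → [uhewovk]
3 Cluster Epenthesis: [uhewovk] → [uhewovik]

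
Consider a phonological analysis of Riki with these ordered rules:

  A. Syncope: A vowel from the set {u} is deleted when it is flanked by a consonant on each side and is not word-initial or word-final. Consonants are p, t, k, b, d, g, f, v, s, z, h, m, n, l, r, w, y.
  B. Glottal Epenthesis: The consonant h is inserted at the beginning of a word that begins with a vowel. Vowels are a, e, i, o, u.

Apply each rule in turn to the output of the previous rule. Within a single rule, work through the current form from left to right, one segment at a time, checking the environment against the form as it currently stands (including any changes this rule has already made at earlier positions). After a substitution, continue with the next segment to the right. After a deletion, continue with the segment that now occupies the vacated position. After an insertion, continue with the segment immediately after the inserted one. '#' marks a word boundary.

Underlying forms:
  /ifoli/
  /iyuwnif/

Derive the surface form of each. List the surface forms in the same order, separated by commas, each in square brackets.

/ifoli/:
  A Syncope: no change — [ifoli]
  B Glottal Epenthesis: [ifoli] → [hifoli]
/iyuwnif/:
  A Syncope: [iyuwnif] → [iywnif]
  B Glottal Epenthesis: [iywnif] → [hiywnif]

[hifoli], [hiywnif]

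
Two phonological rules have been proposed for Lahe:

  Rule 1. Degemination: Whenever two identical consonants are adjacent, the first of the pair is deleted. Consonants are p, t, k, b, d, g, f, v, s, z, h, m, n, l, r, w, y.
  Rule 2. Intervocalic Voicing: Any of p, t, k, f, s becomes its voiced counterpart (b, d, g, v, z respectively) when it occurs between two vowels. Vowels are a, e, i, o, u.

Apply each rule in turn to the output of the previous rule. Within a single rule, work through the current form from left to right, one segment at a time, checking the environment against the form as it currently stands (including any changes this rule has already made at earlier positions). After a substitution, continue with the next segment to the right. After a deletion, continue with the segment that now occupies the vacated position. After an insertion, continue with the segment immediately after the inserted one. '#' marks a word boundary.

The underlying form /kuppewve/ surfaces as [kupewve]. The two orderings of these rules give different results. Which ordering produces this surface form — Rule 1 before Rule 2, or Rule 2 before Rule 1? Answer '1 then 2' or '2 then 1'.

2 then 1

Order 1 then 2:
  1 Degemination: [kuppewve] → [kupewve]
  2 Intervocalic Voicing: [kupewve] → [kubewve]
  result: [kubewve]
Order 2 then 1:
  2 Intervocalic Voicing: no change — [kuppewve]
  1 Degemination: [kuppewve] → [kupewve]
  result: [kupewve]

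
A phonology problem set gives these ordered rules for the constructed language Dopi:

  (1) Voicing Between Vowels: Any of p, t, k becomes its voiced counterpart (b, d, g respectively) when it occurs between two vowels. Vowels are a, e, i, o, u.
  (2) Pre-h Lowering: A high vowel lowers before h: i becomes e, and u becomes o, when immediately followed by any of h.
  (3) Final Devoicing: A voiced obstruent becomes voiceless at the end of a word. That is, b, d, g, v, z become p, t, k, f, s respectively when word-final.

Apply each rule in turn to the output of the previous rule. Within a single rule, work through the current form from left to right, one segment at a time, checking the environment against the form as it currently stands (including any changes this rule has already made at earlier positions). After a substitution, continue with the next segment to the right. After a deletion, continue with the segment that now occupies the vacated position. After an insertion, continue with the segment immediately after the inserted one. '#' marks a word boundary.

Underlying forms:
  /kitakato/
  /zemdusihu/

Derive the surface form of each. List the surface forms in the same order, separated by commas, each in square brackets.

[kidagado], [zemdusehu]

/kitakato/:
  (1) Voicing Between Vowels: [kitakato] → [kidagado]
  (2) Pre-h Lowering: no change — [kidagado]
  (3) Final Devoicing: no change — [kidagado]
/zemdusihu/:
  (1) Voicing Between Vowels: no change — [zemdusihu]
  (2) Pre-h Lowering: [zemdusihu] → [zemdusehu]
  (3) Final Devoicing: no change — [zemdusehu]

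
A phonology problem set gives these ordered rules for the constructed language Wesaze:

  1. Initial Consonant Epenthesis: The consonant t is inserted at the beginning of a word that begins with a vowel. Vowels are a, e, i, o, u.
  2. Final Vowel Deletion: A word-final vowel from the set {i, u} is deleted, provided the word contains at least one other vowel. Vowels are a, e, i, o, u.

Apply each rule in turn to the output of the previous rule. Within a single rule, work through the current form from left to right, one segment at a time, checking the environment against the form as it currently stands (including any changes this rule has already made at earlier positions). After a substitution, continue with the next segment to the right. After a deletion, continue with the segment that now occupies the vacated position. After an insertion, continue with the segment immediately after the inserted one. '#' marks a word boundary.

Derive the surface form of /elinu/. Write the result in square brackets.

1 Initial Consonant Epenthesis: [elinu] → [telinu]
2 Final Vowel Deletion: [telinu] → [telin]

[telin]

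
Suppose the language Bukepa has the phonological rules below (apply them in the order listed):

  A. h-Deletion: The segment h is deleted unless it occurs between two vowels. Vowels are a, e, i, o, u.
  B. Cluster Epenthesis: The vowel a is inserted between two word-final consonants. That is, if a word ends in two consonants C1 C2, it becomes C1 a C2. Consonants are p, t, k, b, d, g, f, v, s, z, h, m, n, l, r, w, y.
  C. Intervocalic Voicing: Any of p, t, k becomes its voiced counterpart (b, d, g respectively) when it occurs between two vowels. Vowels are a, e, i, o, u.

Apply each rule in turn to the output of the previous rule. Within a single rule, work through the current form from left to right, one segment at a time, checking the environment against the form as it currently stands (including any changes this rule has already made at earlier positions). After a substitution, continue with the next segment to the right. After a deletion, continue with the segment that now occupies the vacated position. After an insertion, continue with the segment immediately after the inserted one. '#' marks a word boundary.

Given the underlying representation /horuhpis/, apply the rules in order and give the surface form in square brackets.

[orubis]

A h-Deletion: [horuhpis] → [orupis]
B Cluster Epenthesis: no change — [orupis]
C Intervocalic Voicing: [orupis] → [orubis]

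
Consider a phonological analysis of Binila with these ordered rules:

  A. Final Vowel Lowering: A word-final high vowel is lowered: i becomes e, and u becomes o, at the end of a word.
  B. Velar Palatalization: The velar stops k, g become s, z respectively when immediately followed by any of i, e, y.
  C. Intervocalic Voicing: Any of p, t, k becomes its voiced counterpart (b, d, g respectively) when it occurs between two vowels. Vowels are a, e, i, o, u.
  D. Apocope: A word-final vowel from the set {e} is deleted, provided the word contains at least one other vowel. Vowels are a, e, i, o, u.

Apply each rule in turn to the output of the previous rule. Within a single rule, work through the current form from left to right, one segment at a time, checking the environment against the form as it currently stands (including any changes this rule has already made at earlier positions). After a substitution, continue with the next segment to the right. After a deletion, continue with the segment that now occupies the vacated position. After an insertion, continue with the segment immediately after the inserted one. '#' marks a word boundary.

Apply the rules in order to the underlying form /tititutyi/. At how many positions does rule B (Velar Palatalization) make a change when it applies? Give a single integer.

A Final Vowel Lowering: [tititutyi] → [tititutye]
B Velar Palatalization: no change — [tititutye]
C Intervocalic Voicing: [tititutye] → [tididutye]
D Apocope: [tididutye] → [tididuty]
Rule B changed 0 position(s).

0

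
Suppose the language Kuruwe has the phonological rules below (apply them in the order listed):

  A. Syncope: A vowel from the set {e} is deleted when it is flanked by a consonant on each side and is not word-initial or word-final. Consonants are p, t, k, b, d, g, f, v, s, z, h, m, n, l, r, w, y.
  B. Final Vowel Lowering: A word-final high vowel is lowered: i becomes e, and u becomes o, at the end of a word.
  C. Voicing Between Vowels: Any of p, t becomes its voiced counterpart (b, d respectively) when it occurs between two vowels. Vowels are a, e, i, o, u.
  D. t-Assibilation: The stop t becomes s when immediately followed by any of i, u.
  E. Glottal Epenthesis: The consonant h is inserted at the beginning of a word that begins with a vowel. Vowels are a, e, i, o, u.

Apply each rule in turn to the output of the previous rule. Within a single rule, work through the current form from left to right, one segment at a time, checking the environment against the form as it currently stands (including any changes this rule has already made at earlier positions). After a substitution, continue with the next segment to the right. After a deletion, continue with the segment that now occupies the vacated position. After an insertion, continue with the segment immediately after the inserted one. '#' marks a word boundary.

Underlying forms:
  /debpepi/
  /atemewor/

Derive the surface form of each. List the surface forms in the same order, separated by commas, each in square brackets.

[dbppe], [hatmwor]

/debpepi/:
  A Syncope: [debpepi] → [dbppi]
  B Final Vowel Lowering: [dbppi] → [dbppe]
  C Voicing Between Vowels: no change — [dbppe]
  D t-Assibilation: no change — [dbppe]
  E Glottal Epenthesis: no change — [dbppe]
/atemewor/:
  A Syncope: [atemewor] → [atmwor]
  B Final Vowel Lowering: no change — [atmwor]
  C Voicing Between Vowels: no change — [atmwor]
  D t-Assibilation: no change — [atmwor]
  E Glottal Epenthesis: [atmwor] → [hatmwor]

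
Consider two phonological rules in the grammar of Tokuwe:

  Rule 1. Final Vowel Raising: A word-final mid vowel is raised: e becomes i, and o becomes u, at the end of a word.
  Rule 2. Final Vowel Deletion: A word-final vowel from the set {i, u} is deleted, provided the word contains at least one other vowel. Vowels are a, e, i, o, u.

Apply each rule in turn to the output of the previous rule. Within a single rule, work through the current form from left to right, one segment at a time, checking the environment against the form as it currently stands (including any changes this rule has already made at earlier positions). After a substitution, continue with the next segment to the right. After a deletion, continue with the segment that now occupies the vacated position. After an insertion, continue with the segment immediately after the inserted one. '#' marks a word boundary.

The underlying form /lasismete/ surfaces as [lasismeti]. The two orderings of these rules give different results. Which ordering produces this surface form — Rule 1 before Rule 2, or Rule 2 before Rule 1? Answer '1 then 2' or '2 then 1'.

Order 1 then 2:
  1 Final Vowel Raising: [lasismete] → [lasismeti]
  2 Final Vowel Deletion: [lasismeti] → [lasismet]
  result: [lasismet]
Order 2 then 1:
  2 Final Vowel Deletion: no change — [lasismete]
  1 Final Vowel Raising: [lasismete] → [lasismeti]
  result: [lasismeti]

2 then 1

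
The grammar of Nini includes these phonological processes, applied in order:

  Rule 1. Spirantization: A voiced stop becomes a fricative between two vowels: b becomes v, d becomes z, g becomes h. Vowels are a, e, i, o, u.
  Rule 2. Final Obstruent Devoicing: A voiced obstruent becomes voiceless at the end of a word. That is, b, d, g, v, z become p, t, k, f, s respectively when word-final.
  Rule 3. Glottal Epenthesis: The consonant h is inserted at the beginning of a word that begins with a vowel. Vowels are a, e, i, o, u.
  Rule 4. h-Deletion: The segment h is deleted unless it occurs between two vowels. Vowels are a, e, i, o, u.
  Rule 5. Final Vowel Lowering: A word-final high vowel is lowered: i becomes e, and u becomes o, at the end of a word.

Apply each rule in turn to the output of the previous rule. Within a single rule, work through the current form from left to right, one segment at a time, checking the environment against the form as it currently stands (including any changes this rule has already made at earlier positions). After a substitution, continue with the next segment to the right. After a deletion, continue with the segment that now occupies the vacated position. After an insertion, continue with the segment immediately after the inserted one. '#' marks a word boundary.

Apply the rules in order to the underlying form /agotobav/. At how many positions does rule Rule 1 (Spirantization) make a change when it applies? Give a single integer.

Rule 1 Spirantization: [agotobav] → [ahotovav]
Rule 2 Final Obstruent Devoicing: [ahotovav] → [ahotovaf]
Rule 3 Glottal Epenthesis: [ahotovaf] → [hahotovaf]
Rule 4 h-Deletion: [hahotovaf] → [ahotovaf]
Rule 5 Final Vowel Lowering: no change — [ahotovaf]
Rule Rule 1 changed 2 position(s).

2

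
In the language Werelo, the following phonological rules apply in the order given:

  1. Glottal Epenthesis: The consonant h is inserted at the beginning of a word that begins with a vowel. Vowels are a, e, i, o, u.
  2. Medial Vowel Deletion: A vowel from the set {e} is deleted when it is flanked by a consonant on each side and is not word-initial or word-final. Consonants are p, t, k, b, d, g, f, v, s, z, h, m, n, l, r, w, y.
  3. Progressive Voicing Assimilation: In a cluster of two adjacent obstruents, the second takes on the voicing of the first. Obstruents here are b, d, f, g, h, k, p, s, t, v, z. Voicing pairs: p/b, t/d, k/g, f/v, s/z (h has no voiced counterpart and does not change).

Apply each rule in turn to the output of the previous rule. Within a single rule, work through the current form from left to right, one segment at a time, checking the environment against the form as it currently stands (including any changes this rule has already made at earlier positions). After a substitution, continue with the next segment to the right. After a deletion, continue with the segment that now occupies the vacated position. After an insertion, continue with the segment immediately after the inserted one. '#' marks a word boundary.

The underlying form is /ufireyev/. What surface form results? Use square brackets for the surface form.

[hufiryv]

1 Glottal Epenthesis: [ufireyev] → [hufireyev]
2 Medial Vowel Deletion: [hufireyev] → [hufiryv]
3 Progressive Voicing Assimilation: no change — [hufiryv]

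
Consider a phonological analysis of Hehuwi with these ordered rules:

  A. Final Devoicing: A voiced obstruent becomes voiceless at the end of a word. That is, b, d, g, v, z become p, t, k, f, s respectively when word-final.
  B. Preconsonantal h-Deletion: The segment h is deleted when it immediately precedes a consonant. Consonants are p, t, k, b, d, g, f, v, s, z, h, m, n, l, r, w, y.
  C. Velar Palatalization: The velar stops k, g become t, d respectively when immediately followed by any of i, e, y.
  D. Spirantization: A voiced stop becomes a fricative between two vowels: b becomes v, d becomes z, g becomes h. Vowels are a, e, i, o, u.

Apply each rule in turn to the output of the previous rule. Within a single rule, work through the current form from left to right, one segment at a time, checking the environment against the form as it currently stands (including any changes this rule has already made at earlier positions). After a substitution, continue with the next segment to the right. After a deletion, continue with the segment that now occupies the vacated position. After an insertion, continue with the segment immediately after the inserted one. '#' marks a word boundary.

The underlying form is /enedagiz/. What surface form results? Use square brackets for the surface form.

[enezazis]

A Final Devoicing: [enedagiz] → [enedagis]
B Preconsonantal h-Deletion: no change — [enedagis]
C Velar Palatalization: [enedagis] → [enedadis]
D Spirantization: [enedadis] → [enezazis]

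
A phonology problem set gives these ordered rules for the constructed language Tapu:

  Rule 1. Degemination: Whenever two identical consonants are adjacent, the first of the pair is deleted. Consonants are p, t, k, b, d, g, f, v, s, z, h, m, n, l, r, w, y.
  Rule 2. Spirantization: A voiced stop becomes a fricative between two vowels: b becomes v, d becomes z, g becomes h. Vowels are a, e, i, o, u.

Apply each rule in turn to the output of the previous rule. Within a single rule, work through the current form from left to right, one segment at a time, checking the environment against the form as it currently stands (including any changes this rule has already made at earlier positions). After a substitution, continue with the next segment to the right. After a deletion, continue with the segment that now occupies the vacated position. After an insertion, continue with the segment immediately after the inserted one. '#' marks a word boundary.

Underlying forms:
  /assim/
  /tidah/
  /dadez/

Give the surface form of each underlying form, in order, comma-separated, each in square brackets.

/assim/:
  Rule 1 Degemination: [assim] → [asim]
  Rule 2 Spirantization: no change — [asim]
/tidah/:
  Rule 1 Degemination: no change — [tidah]
  Rule 2 Spirantization: [tidah] → [tizah]
/dadez/:
  Rule 1 Degemination: no change — [dadez]
  Rule 2 Spirantization: [dadez] → [dazez]

[asim], [tizah], [dazez]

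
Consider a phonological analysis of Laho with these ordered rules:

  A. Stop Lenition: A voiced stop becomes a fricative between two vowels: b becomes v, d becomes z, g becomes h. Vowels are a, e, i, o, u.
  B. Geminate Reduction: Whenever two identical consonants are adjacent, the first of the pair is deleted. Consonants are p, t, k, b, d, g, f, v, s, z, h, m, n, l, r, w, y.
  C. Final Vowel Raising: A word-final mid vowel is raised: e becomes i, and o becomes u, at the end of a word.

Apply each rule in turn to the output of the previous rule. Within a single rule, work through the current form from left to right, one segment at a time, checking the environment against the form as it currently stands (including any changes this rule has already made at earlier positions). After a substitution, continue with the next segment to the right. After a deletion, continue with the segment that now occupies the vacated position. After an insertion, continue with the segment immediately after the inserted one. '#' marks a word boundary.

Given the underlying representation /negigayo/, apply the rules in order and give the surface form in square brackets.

[nehihayu]

A Stop Lenition: [negigayo] → [nehihayo]
B Geminate Reduction: no change — [nehihayo]
C Final Vowel Raising: [nehihayo] → [nehihayu]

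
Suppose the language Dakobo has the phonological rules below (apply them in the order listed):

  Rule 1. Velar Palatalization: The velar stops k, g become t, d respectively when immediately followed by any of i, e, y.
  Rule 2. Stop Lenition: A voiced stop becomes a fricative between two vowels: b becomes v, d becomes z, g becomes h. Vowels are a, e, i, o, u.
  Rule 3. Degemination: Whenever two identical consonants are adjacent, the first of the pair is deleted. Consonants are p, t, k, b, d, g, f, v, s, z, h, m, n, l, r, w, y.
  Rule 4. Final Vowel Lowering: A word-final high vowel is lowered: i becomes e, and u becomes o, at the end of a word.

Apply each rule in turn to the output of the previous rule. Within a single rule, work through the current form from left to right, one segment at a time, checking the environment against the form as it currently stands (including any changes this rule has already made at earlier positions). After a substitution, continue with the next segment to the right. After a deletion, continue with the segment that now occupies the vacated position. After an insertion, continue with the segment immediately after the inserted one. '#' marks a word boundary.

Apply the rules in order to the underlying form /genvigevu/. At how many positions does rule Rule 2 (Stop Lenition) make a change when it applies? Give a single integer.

1

Rule 1 Velar Palatalization: [genvigevu] → [denvidevu]
Rule 2 Stop Lenition: [denvidevu] → [denvizevu]
Rule 3 Degemination: no change — [denvizevu]
Rule 4 Final Vowel Lowering: [denvizevu] → [denvizevo]
Rule Rule 2 changed 1 position(s).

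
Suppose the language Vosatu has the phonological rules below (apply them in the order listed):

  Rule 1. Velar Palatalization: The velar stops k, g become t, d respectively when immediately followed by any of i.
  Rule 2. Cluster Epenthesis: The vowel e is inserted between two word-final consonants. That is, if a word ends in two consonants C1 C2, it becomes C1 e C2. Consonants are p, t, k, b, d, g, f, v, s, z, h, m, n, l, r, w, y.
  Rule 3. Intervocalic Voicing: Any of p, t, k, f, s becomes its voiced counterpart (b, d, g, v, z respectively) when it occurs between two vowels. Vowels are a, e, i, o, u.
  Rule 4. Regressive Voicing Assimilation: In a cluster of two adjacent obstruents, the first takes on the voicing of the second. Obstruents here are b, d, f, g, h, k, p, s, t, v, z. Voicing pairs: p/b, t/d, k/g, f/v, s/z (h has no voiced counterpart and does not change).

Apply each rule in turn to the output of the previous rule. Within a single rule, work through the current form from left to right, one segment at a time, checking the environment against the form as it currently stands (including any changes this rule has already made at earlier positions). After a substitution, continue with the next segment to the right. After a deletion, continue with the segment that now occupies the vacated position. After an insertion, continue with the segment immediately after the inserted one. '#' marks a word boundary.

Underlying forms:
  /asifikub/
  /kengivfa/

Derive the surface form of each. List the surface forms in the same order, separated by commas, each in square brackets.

[azivigub], [kendiffa]

/asifikub/:
  Rule 1 Velar Palatalization: no change — [asifikub]
  Rule 2 Cluster Epenthesis: no change — [asifikub]
  Rule 3 Intervocalic Voicing: [asifikub] → [azivigub]
  Rule 4 Regressive Voicing Assimilation: no change — [azivigub]
/kengivfa/:
  Rule 1 Velar Palatalization: [kengivfa] → [kendivfa]
  Rule 2 Cluster Epenthesis: no change — [kendivfa]
  Rule 3 Intervocalic Voicing: no change — [kendivfa]
  Rule 4 Regressive Voicing Assimilation: [kendivfa] → [kendiffa]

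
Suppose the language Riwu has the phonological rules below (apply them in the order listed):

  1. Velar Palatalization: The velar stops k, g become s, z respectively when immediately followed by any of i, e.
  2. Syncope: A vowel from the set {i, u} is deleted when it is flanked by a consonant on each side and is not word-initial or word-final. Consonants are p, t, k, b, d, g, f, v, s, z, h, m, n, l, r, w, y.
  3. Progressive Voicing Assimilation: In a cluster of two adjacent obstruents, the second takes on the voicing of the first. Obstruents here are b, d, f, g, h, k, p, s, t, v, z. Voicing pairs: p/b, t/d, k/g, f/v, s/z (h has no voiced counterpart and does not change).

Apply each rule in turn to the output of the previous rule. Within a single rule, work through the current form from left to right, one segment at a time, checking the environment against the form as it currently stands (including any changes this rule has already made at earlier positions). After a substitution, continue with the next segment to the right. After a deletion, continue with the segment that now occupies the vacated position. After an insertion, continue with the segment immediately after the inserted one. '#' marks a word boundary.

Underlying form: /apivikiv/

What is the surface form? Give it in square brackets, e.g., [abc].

1 Velar Palatalization: [apivikiv] → [apivisiv]
2 Syncope: [apivisiv] → [apvsv]
3 Progressive Voicing Assimilation: [apvsv] → [apfsf]

[apfsf]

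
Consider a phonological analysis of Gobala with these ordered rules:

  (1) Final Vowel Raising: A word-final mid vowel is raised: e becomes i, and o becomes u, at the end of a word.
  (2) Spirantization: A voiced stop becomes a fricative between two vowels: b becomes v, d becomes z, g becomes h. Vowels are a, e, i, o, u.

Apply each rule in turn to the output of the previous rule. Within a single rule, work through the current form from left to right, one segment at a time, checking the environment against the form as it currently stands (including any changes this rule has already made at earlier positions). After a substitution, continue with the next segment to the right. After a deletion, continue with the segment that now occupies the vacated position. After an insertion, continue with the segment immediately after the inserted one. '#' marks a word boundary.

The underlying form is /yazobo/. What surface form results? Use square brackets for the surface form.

(1) Final Vowel Raising: [yazobo] → [yazobu]
(2) Spirantization: [yazobu] → [yazovu]

[yazovu]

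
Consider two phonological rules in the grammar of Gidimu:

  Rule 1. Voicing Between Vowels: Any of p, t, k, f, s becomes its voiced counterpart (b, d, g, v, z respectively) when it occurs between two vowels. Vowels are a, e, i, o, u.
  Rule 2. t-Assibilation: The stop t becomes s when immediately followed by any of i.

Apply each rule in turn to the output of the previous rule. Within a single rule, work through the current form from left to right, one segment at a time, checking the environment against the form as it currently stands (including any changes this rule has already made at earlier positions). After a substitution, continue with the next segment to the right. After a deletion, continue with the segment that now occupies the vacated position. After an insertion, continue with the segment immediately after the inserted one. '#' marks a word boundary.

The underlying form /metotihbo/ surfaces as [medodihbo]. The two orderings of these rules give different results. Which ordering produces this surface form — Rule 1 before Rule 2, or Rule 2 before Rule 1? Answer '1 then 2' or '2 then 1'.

1 then 2

Order 1 then 2:
  1 Voicing Between Vowels: [metotihbo] → [medodihbo]
  2 t-Assibilation: no change — [medodihbo]
  result: [medodihbo]
Order 2 then 1:
  2 t-Assibilation: [metotihbo] → [metosihbo]
  1 Voicing Between Vowels: [metosihbo] → [medozihbo]
  result: [medozihbo]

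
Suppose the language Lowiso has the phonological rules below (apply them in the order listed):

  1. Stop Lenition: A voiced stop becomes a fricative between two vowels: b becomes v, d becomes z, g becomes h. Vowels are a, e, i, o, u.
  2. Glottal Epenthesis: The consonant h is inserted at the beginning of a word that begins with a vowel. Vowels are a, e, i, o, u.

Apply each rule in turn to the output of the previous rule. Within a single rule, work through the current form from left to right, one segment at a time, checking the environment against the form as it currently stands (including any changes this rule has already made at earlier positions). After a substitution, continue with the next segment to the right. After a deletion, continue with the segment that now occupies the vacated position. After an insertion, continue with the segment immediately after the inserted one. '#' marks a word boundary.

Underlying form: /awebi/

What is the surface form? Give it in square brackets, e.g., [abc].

[hawevi]

1 Stop Lenition: [awebi] → [awevi]
2 Glottal Epenthesis: [awevi] → [hawevi]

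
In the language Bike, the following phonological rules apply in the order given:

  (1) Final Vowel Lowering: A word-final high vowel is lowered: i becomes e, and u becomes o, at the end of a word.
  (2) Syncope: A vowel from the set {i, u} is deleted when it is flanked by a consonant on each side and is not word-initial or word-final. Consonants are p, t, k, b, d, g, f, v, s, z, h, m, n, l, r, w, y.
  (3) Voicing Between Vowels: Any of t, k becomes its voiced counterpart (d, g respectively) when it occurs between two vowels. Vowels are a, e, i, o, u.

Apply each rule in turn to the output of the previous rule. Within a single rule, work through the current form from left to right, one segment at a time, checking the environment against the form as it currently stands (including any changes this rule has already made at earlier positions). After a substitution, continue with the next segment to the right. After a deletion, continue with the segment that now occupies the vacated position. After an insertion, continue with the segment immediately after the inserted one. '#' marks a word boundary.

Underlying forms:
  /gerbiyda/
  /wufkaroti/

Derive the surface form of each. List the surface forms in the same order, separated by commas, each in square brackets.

/gerbiyda/:
  (1) Final Vowel Lowering: no change — [gerbiyda]
  (2) Syncope: [gerbiyda] → [gerbyda]
  (3) Voicing Between Vowels: no change — [gerbyda]
/wufkaroti/:
  (1) Final Vowel Lowering: [wufkaroti] → [wufkarote]
  (2) Syncope: [wufkarote] → [wfkarote]
  (3) Voicing Between Vowels: [wfkarote] → [wfkarode]

[gerbyda], [wfkarode]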